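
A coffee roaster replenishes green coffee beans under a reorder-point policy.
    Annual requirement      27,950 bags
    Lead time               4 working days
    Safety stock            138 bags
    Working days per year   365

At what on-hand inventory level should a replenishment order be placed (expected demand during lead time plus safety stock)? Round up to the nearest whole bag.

445 bags

Daily demand d = 27,950 / 365 = 76.575 bags/day
Demand during lead time = 76.575 × 4 = 306.30
Reorder point = 306.30 + 138 = 444.30 → round up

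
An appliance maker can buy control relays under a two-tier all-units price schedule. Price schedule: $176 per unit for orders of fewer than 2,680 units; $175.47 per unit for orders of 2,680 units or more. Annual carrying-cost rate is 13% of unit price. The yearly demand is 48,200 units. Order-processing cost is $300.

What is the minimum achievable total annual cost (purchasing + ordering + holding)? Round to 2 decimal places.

$8,493,616.40

H₁ = 13%×$176 = $22.8800;  H₂ = 13%×$175.47 = $22.8111
EOQ₁ = √(2×48,200×300/22.8800) = 1,124.27  (< 2,680, feasible at tier 1)
EOQ₂ = √(2×48,200×300/22.8111) = 1,125.97  (< 2,680 → use Q = 2,680 at tier-2 price)
TC(tier 1 (EOQ₁), Q≈1,124.3) = $8,508,923.33
TC(tier 2, Q≈2,680.0) = $8,493,616.40
Minimum at tier 2: $8,493,616.40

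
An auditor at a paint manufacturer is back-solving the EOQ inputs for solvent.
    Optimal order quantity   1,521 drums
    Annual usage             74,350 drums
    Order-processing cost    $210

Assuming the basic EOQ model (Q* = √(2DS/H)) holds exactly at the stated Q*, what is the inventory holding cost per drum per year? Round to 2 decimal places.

From Q* = √(2DS/H) ⇒ Q*² = 2DS/H.
H = 2DS / Q² = 2 × 74,350 × 210 / 1,521² = 13.4981

$13.50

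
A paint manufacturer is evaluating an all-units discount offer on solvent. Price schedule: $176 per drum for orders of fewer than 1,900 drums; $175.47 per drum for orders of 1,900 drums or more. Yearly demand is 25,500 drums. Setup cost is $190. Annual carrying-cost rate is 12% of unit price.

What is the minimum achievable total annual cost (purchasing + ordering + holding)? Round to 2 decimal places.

H₁ = 12%×$176 = $21.1200;  H₂ = 12%×$175.47 = $21.0564
EOQ₁ = √(2×25,500×190/21.1200) = 677.35  (< 1,900, feasible at tier 1)
EOQ₂ = √(2×25,500×190/21.0564) = 678.37  (< 1,900 → use Q = 1,900 at tier-2 price)
TC(tier 1 (EOQ₁), Q≈677.4) = $4,502,305.69
TC(tier 2, Q≈1,900.0) = $4,497,038.58
Minimum at tier 2: $4,497,038.58

$4,497,038.58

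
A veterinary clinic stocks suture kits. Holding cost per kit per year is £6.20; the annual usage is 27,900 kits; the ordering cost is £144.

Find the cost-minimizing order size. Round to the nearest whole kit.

2DS/H = 2·27,900·144/6.2 = 1,296,000.00
EOQ = √1,296,000.00 ≈ 1,138.42

1,138 kits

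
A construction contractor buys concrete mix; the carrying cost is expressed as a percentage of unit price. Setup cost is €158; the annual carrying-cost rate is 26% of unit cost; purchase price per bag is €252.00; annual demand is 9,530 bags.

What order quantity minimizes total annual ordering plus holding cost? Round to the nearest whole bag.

214 bags

H = i·C = 0.26 × €252 = €65.5200 per bag-year
Optimal lot size Q* = (2 × 9,530 × €158 / €65.52)^½ ≈ 214.39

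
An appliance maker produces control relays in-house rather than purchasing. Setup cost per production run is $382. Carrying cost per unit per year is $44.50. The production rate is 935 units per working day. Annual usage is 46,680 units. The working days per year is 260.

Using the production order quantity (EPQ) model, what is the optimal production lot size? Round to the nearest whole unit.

996 units

d = 46,680/260 = 179.5385 units/day;  effective holding cost H(1 − d/p) = 44.5·(1 − 179.5385/935) = 35.95512
Q* = √(2DS / H_eff) = √(2·46,680·382 / 35.95512) ≈ 995.94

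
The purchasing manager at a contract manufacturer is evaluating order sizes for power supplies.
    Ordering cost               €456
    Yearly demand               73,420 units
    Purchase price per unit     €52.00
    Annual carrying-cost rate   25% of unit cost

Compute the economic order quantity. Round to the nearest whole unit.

Carrying cost H = €52 × 25% = €13.0000/unit/yr
2DS/H = 2·73,420·456/13 = 5,150,695.38
EOQ = √5,150,695.38 ≈ 2,269.51

2,270 units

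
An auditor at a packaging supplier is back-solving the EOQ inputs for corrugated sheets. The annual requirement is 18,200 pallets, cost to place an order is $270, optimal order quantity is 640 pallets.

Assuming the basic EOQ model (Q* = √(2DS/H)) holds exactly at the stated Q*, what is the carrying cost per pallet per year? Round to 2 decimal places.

$23.99

Since Q* = (2DS/H)^½, squaring gives Q*²·H = 2DS.
H = 2DS / Q² = 2 × 18,200 × 270 / 640² = 23.9941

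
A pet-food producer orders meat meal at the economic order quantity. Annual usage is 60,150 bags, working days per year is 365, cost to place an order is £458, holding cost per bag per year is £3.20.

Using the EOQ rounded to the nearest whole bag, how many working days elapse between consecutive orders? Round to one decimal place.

25.2 days

2DS/H = 2·60,150·458/3.2 = 17,217,937.50
EOQ = √17,217,937.50 ≈ 4,149.45 → Q = 4,149 bags
T = Q/D × 365 days = 4,149/60,150 × 365 = 25.177 days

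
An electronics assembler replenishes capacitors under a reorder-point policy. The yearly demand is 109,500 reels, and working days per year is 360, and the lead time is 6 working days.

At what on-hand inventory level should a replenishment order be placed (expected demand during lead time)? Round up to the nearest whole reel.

Daily demand d = 109,500 / 360 = 304.167 reels/day
Demand during lead time = 304.167 × 6 = 1,825.00
Reorder point = 1,825.00 → round up

1,825 reels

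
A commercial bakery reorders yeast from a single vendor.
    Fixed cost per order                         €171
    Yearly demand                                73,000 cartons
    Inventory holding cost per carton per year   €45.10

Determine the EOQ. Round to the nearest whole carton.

744 cartons

Optimal lot size Q* = (2 × 73,000 × €171 / €45.1)^½ ≈ 744.02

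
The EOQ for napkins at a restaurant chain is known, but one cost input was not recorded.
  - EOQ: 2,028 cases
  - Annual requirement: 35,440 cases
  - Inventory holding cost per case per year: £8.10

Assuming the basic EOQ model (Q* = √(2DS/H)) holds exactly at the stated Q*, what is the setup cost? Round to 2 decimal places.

EOQ relation: Q² = 2DS/H, so rearrange for the unknown.
S = Q²H / (2D) = 2,028² × 8.1 / (2 × 35,440) = 469.9993

£470.00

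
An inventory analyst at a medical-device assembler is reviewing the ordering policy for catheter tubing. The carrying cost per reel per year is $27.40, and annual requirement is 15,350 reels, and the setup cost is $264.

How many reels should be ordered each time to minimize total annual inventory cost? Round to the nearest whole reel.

544 reels

Q* = √(2·D·S / H) = √(2·15,350·264 / 27.4) = √295,795.6 ≈ 543.87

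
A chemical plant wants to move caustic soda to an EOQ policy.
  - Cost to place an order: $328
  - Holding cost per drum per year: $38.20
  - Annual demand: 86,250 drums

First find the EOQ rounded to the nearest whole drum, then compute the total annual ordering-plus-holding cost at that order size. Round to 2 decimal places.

Q* = √(2·D·S / H) = √(2·86,250·328 / 38.2) = √1,481,151.8 ≈ 1,217.03 → Q = 1,217 drums
Orders/yr = 86,250/1,217 = 70.871; ordering cost = 70.871 × $328 = $23,245.69
Average inventory = 1,217/2 = 608.5; holding cost = 608.5 × $38.2 = $23,244.70
Total = $23,245.69 + $23,244.70 = $46,490.39

$46,490.39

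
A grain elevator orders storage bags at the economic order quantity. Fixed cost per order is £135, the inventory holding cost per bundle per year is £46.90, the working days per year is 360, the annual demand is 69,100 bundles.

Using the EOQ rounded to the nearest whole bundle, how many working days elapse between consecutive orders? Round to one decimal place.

Q* = √(2·D·S / H) = √(2·69,100·135 / 46.9) = √397,803.8 ≈ 630.72 → Q = 631 bundles
T = Q/D × 360 days = 631/69,100 × 360 = 3.287 days

3.3 days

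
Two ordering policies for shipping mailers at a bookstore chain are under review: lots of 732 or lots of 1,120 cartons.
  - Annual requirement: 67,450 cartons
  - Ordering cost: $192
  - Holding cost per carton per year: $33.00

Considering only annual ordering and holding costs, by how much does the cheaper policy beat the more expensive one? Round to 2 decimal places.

TC(Q) = (D/Q)S + (Q/2)H
TC(732) = (67,450/732)×192 + (732/2)×33 = $29,769.80
TC(1,120) = (67,450/1,120)×192 + (1,120/2)×33 = $30,042.86
|ΔTC| = |$29,769.80 − $30,042.86| = $273.05

$273.05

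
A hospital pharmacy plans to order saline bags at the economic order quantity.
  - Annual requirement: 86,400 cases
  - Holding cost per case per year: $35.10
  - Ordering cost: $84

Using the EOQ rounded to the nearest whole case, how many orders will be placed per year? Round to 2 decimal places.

134.37 orders per year

2DS/H = 2·86,400·84/35.1 = 413,538.46
EOQ = √413,538.46 ≈ 643.07 → Q = 643
Orders per year = D/Q = 86,400 / 643 = 134.370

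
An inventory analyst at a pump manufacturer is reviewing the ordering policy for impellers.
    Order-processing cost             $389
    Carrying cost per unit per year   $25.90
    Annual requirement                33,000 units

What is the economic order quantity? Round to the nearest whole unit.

Q* = √(2·D·S / H) = √(2·33,000·389 / 25.9) = √991,274.1 ≈ 995.63

996 units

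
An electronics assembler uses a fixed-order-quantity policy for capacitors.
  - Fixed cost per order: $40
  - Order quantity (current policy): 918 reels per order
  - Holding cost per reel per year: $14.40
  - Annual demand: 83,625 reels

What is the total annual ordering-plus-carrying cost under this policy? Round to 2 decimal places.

$10,253.39

Ordering: D/Q × S = 83,625/918 × $40 = $3,643.79
Holding:  Q/2 × H = 918/2 × $14.4 = $6,609.60
Total = $3,643.79 + $6,609.60 = $10,253.39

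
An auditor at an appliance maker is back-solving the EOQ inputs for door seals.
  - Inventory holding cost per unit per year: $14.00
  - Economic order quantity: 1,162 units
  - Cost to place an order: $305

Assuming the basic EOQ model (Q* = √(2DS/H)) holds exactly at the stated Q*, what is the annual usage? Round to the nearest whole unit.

30,989 units per year

From Q* = √(2DS/H) ⇒ Q*² = 2DS/H.
D = Q²H / (2S) = 1,162² × 14 / (2 × 305) = 30,989.21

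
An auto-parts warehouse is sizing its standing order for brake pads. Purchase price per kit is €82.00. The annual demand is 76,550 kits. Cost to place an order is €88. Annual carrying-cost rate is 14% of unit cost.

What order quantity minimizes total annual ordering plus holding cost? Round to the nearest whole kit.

Carrying cost H = €82 × 14% = €11.4800/kit/yr
2DS/H = 2·76,550·88/11.48 = 1,173,588.85
EOQ = √1,173,588.85 ≈ 1,083.32

1,083 kits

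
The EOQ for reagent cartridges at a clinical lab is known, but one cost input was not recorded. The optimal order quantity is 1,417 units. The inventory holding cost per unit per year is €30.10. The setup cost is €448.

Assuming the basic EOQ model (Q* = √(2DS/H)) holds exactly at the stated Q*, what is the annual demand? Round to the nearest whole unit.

EOQ relation: Q² = 2DS/H, so rearrange for the unknown.
D = Q²H / (2S) = 1,417² × 30.1 / (2 × 448) = 67,452.52

67,453 units per year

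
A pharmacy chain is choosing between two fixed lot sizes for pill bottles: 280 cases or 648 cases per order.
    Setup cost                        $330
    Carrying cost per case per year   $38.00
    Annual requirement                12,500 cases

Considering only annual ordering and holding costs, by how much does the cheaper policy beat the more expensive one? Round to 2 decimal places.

For each Q, cost = (D/Q)·S + (Q/2)·H.
TC(280) = (12,500/280)×330 + (280/2)×38 = $20,052.14
TC(648) = (12,500/648)×330 + (648/2)×38 = $18,677.74
Cheaper: Q = 648.  Difference = $1,374.40

$1,374.40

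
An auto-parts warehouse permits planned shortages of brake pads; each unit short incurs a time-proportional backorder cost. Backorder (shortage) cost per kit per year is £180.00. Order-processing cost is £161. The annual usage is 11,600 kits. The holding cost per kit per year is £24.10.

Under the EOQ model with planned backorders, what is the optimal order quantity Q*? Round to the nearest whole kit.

Q* = √(2DS/H) · √((H + b)/b)
   = √(2 × 11,600 × 161 / 24.1) · √((24.1 + 180) / 180)
   = 393.685 × 1.0648 ≈ 419.21

419 kits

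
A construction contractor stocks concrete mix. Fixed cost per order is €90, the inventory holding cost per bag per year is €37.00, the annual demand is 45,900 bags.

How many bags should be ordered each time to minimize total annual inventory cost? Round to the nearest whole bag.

Optimal lot size Q* = (2 × 45,900 × €90 / €37)^½ ≈ 472.54

473 bags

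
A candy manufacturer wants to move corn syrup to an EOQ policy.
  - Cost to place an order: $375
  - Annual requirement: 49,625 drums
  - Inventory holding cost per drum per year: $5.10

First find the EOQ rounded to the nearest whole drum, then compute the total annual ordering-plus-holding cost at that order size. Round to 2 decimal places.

EOQ = √(2DS/H) = √(2 × 49,625 × 375 / 5.1)
    = √(7,297,794.12) ≈ 2,701.44 → Q = 2,701 drums
Orders/yr = 49,625/2,701 = 18.373; ordering cost = 18.373 × $375 = $6,889.81
Average inventory = 2,701/2 = 1350.5; holding cost = 1350.5 × $5.1 = $6,887.55
Total = $6,889.81 + $6,887.55 = $13,777.36

$13,777.36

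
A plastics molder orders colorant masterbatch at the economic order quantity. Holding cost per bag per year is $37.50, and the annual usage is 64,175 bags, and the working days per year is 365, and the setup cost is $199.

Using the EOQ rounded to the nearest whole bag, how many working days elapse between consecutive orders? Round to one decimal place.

Optimal lot size Q* = (2 × 64,175 × $199 / $37.5)^½ ≈ 825.29 → Q = 825 bags
Cycle time = (working days × Q)/D = (365 × 825) / 64,175 = 4.692 days

4.7 days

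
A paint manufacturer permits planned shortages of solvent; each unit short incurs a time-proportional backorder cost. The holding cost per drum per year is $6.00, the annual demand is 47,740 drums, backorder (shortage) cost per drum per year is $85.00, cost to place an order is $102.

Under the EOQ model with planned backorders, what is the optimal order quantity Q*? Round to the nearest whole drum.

1,318 drums

Basic EOQ = √(2·47,740·102/6) = 1,274.033
Backorder adjustment √((H+b)/b) = √((6+85)/85) = 1.0347
Q* = 1,274.033 × 1.0347 ≈ 1,318.23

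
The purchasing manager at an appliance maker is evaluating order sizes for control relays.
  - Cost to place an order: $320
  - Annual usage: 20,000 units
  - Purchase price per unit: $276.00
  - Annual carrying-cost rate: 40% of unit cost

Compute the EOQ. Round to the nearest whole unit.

341 units

Carrying cost H = $276 × 40% = $110.4000/unit/yr
Optimal lot size Q* = (2 × 20,000 × $320 / $110.4)^½ ≈ 340.50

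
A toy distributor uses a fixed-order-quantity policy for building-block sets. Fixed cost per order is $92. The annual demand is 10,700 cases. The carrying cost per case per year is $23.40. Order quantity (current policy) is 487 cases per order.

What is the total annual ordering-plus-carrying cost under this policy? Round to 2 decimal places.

Annual ordering cost = (D/Q)·S = (10,700/487) × 92 = $2,021.36
Annual holding cost  = (Q/2)·H = (487/2) × 23.4 = $5,697.90
Total = $2,021.36 + $5,697.90 = $7,719.26

$7,719.26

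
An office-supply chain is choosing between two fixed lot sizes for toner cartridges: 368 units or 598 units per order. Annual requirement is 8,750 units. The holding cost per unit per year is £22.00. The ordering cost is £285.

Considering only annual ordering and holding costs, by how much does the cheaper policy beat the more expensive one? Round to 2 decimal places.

£76.34

TC(Q) = (D/Q)S + (Q/2)H
TC(368) = (8,750/368)×285 + (368/2)×22 = £10,824.49
TC(598) = (8,750/598)×285 + (598/2)×22 = £10,748.15
Cheaper: Q = 598.  Difference = £76.34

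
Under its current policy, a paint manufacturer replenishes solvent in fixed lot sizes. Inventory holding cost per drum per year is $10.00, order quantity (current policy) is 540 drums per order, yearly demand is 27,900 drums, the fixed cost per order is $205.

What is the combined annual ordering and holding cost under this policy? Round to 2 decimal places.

Ordering: D/Q × S = 27,900/540 × $205 = $10,591.67
Holding:  Q/2 × H = 540/2 × $10 = $2,700.00
Total = $10,591.67 + $2,700.00 = $13,291.67

$13,291.67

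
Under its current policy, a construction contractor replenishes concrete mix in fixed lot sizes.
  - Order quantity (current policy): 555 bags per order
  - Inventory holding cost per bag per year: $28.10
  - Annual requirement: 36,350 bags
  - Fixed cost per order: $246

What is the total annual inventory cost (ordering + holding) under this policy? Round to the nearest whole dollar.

$23,910

Annual ordering cost = (D/Q)·S = (36,350/555) × 246 = $16,111.89
Annual holding cost  = (Q/2)·H = (555/2) × 28.1 = $7,797.75
Total = $16,111.89 + $7,797.75 = $23,909.64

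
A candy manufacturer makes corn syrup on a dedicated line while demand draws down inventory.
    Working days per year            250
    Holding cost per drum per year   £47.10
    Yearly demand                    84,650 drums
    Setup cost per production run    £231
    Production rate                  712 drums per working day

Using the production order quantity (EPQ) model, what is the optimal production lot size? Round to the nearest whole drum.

d = 84,650/250 = 338.6000 drums/day;  effective holding cost H(1 − d/p) = 47.1·(1 − 338.6000/712) = 24.70104
Q* = √(2DS / H_eff) = √(2·84,650·231 / 24.70104) ≈ 1,258.28

1,258 drums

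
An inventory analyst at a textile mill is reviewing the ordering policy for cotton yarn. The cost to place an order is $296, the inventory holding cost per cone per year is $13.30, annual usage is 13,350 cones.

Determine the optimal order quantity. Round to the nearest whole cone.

771 cones

Optimal lot size Q* = (2 × 13,350 × $296 / $13.3)^½ ≈ 770.86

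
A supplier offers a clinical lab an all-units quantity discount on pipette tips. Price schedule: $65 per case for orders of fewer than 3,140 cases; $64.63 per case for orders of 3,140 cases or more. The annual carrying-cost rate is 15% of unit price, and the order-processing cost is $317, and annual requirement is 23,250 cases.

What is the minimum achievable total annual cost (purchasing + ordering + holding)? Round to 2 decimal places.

H₁ = 15%×$65 = $9.7500;  H₂ = 15%×$64.63 = $9.6945
EOQ₁ = √(2×23,250×317/9.7500) = 1,229.57  (< 3,140, feasible at tier 1)
EOQ₂ = √(2×23,250×317/9.6945) = 1,233.09  (< 3,140 → use Q = 3,140 at tier-2 price)
TC(tier 1 (EOQ₁), Q≈1,229.6) = $1,523,238.32
TC(tier 2, Q≈3,140.0) = $1,520,215.08
Minimum at tier 2: $1,520,215.08

$1,520,215.08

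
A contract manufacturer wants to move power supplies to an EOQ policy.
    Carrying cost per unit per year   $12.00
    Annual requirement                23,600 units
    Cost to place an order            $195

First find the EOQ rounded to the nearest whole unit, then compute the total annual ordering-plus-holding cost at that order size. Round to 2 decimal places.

$10,509.42

Optimal lot size Q* = (2 × 23,600 × $195 / $12)^½ ≈ 875.79 → Q = 876 units
Annual ordering cost = (D/Q)·S = (23,600/876) × 195 = $5,253.42
Annual holding cost  = (Q/2)·H = (876/2) × 12 = $5,256.00
Total = $5,253.42 + $5,256.00 = $10,509.42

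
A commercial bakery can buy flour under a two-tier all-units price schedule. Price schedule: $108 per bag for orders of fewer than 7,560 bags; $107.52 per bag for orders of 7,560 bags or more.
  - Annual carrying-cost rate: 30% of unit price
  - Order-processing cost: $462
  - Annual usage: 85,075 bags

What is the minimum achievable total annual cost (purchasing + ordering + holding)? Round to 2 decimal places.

H₁ = 30%×$108 = $32.4000;  H₂ = 30%×$107.52 = $32.2560
EOQ₁ = √(2×85,075×462/32.4000) = 1,557.63  (< 7,560, feasible at tier 1)
EOQ₂ = √(2×85,075×462/32.2560) = 1,561.10  (< 7,560 → use Q = 7,560 at tier-2 price)
TC(tier 1 (EOQ₁), Q≈1,557.6) = $9,238,567.23
TC(tier 2, Q≈7,560.0) = $9,274,390.71
Minimum at tier 1 (EOQ₁): $9,238,567.23

$9,238,567.23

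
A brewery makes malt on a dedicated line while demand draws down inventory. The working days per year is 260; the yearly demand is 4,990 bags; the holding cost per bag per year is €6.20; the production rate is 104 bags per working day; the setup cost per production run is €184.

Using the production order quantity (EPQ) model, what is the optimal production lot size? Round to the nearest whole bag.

d = 4,990/260 = 19.1923 bags/day;  effective holding cost H(1 − d/p) = 6.2·(1 − 19.1923/104) = 5.05584
Q* = √(2DS / H_eff) = √(2·4,990·184 / 5.05584) ≈ 602.67

603 bags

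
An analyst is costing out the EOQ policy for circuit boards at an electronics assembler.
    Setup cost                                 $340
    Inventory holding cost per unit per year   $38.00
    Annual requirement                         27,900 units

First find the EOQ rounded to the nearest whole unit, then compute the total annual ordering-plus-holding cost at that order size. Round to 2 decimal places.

Q* = √(2·D·S / H) = √(2·27,900·340 / 38) = √499,263.2 ≈ 706.59 → Q = 707 units
Orders/yr = 27,900/707 = 39.463; ordering cost = 39.463 × $340 = $13,417.26
Average inventory = 707/2 = 353.5; holding cost = 353.5 × $38 = $13,433.00
Total = $13,417.26 + $13,433.00 = $26,850.26

$26,850.26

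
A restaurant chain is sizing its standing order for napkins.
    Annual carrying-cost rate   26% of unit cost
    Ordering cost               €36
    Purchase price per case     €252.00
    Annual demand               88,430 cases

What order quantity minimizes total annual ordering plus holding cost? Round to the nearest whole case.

312 cases

Carrying cost H = €252 × 26% = €65.5200/case/yr
Optimal lot size Q* = (2 × 88,430 × €36 / €65.52)^½ ≈ 311.73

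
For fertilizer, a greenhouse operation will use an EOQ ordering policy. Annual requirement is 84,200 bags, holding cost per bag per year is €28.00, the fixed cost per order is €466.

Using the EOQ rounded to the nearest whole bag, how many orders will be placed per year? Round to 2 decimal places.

Q* = √(2·D·S / H) = √(2·84,200·466 / 28) = √2,802,657.1 ≈ 1,674.11 → Q = 1,674
N = D/Q = 84,200/1,674 ≈ 50.299 orders/yr

50.30 orders per year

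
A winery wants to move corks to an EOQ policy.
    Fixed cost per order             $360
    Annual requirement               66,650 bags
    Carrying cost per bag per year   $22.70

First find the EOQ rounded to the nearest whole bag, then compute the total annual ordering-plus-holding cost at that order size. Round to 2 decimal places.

$33,004.96

Q* = √(2·D·S / H) = √(2·66,650·360 / 22.7) = √2,114,008.8 ≈ 1,453.96 → Q = 1,454 bags
Ordering: D/Q × S = 66,650/1,454 × $360 = $16,502.06
Holding:  Q/2 × H = 1,454/2 × $22.7 = $16,502.90
Total = $16,502.06 + $16,502.90 = $33,004.96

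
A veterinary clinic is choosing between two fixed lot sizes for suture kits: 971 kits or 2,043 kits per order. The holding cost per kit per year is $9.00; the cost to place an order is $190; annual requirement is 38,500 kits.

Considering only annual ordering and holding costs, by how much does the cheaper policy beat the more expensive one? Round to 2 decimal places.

$871.05

TC(Q) = (D/Q)S + (Q/2)H
TC(971) = (38,500/971)×190 + (971/2)×9 = $11,902.97
TC(2,043) = (38,500/2,043)×190 + (2,043/2)×9 = $12,774.02
|ΔTC| = |$11,902.97 − $12,774.02| = $871.05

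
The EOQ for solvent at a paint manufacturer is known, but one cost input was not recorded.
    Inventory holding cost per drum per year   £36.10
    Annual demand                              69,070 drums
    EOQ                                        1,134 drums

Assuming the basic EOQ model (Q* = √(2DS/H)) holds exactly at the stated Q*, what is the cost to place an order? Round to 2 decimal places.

Since Q* = (2DS/H)^½, squaring gives Q*²·H = 2DS.
S = Q²H / (2D) = 1,134² × 36.1 / (2 × 69,070) = 336.0577

£336.06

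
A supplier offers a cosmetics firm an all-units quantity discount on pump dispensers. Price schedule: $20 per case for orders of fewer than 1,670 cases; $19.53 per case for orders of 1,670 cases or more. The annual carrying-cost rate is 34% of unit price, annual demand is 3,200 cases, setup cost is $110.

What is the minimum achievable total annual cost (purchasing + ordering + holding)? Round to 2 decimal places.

$66,187.97

H₁ = 34%×$20 = $6.8000;  H₂ = 34%×$19.53 = $6.6402
EOQ₁ = √(2×3,200×110/6.8000) = 321.76  (< 1,670, feasible at tier 1)
EOQ₂ = √(2×3,200×110/6.6402) = 325.61  (< 1,670 → use Q = 1,670 at tier-2 price)
TC(tier 1 (EOQ₁), Q≈321.8) = $66,187.97
TC(tier 2, Q≈1,670.0) = $68,251.35
Minimum at tier 1 (EOQ₁): $66,187.97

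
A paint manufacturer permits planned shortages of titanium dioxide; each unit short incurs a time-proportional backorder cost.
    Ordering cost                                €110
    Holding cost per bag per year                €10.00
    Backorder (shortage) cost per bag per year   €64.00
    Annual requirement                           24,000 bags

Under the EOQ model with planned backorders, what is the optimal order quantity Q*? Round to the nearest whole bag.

Q* = √(2DS/H) · √((H + b)/b)
   = √(2 × 24,000 × 110 / 10) · √((10 + 64) / 64)
   = 726.636 × 1.0753 ≈ 781.34

781 bags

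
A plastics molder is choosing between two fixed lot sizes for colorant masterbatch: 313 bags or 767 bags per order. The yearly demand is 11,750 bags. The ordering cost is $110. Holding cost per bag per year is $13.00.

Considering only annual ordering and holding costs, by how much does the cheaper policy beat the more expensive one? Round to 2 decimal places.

TC(Q) = (D/Q)S + (Q/2)H
TC(313) = (11,750/313)×110 + (313/2)×13 = $6,163.89
TC(767) = (11,750/767)×110 + (767/2)×13 = $6,670.64
Lots of 313 are cheaper by $506.74.

$506.74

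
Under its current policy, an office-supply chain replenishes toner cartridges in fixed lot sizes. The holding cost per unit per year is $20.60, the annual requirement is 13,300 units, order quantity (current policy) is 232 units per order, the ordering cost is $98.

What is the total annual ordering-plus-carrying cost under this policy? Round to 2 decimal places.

$8,007.70

Orders/yr = 13,300/232 = 57.328; ordering cost = 57.328 × $98 = $5,618.10
Average inventory = 232/2 = 116; holding cost = 116 × $20.6 = $2,389.60
Total = $5,618.10 + $2,389.60 = $8,007.70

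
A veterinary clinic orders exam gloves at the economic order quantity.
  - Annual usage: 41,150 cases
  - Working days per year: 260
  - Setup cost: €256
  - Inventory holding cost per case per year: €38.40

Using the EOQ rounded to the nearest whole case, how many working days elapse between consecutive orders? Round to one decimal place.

4.7 days

Optimal lot size Q* = (2 × 41,150 × €256 / €38.4)^½ ≈ 740.72 → Q = 741 cases
Cycle time = (working days × Q)/D = (260 × 741) / 41,150 = 4.682 days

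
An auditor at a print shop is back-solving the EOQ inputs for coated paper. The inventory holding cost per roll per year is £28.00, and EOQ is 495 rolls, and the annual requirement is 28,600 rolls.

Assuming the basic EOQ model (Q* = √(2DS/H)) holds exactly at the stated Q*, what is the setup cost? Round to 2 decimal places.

Since Q* = (2DS/H)^½, squaring gives Q*²·H = 2DS.
S = Q²H / (2D) = 495² × 28 / (2 × 28,600) = 119.9423

£119.94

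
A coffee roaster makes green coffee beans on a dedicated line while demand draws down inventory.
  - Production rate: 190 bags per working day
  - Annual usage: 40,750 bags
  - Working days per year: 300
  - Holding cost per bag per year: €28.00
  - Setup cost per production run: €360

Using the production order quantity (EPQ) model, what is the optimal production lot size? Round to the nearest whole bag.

Daily demand d = 40,750/300 = 135.833; p = 190; 1 − d/p = 0.28509
EPQ = √(2DS / (H(1 − d/p)))
    = √(2 × 40,750 × 360 / (28 × 0.28509)) ≈ 1,917.18

1,917 bags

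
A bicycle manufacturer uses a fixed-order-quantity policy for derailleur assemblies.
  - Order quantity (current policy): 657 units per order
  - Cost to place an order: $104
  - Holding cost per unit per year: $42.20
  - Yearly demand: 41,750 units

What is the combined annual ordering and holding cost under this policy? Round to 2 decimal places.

$20,471.53

Orders/yr = 41,750/657 = 63.546; ordering cost = 63.546 × $104 = $6,608.83
Average inventory = 657/2 = 328.5; holding cost = 328.5 × $42.2 = $13,862.70
Total = $6,608.83 + $13,862.70 = $20,471.53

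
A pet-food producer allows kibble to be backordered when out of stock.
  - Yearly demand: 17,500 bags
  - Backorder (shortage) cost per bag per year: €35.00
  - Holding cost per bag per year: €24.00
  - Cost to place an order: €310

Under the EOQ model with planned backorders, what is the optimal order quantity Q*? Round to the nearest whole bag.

Q* = √(2DS/H) · √((H + b)/b)
   = √(2 × 17,500 × 310 / 24) · √((24 + 35) / 35)
   = 672.371 × 1.2984 ≈ 872.97

873 bags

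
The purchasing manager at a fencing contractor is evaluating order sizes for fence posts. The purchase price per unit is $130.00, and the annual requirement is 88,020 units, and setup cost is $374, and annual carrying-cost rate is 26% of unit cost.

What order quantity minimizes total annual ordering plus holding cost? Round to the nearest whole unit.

1,396 units

Holding cost per unit per year: H = 26% × $130 = $33.8000
2DS/H = 2·88,020·374/33.8 = 1,947,898.22
EOQ = √1,947,898.22 ≈ 1,395.67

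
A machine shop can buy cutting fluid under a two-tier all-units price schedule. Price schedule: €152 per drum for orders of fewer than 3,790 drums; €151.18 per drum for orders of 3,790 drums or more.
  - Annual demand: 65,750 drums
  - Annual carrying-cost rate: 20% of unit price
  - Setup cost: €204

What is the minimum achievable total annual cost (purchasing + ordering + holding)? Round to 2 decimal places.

H₁ = 20%×€152 = €30.4000;  H₂ = 20%×€151.18 = €30.2360
EOQ₁ = √(2×65,750×204/30.4000) = 939.38  (< 3,790, feasible at tier 1)
EOQ₂ = √(2×65,750×204/30.2360) = 941.92  (< 3,790 → use Q = 3,790 at tier-2 price)
TC(tier 1 (EOQ₁), Q≈939.4) = €10,022,557.14
TC(tier 2, Q≈3,790.0) = €10,000,921.27
Minimum at tier 2: €10,000,921.27

€10,000,921.27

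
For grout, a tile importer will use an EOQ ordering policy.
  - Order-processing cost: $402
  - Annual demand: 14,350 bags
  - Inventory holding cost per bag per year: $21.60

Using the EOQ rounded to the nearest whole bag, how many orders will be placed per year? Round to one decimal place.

2DS/H = 2·14,350·402/21.6 = 534,138.89
EOQ = √534,138.89 ≈ 730.85 → Q = 731
Orders per year = D/Q = 14,350 / 731 = 19.631

19.6 orders per year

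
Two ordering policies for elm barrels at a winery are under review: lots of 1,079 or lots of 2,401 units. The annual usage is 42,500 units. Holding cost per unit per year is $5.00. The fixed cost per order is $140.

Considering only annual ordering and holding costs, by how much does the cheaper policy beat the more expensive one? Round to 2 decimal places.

For each Q, cost = (D/Q)·S + (Q/2)·H.
TC(1,079) = (42,500/1,079)×140 + (1,079/2)×5 = $8,211.87
TC(2,401) = (42,500/2,401)×140 + (2,401/2)×5 = $8,480.63
Cheaper: Q = 1,079.  Difference = $268.77

$268.77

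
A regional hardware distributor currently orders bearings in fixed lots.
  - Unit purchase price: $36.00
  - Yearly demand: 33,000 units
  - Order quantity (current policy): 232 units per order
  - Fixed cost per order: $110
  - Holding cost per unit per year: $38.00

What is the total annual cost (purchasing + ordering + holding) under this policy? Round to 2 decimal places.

Annual ordering cost = (D/Q)·S = (33,000/232) × 110 = $15,646.55
Annual holding cost  = (Q/2)·H = (232/2) × 38 = $4,408.00
Purchase cost = D·C = 33,000 × 36 = $1,188,000.00
Total = $15,646.55 + $4,408.00 + $1,188,000.00 = $1,208,054.55

$1,208,054.55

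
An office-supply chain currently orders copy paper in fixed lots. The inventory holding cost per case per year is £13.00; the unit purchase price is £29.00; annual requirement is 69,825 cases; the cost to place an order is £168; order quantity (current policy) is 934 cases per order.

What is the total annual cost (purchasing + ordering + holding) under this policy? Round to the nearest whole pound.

£2,043,556

Annual ordering cost = (D/Q)·S = (69,825/934) × 168 = £12,559.53
Annual holding cost  = (Q/2)·H = (934/2) × 13 = £6,071.00
Purchase cost = D·C = 69,825 × 29 = £2,024,925.00
Total = £12,559.53 + £6,071.00 + £2,024,925.00 = £2,043,555.53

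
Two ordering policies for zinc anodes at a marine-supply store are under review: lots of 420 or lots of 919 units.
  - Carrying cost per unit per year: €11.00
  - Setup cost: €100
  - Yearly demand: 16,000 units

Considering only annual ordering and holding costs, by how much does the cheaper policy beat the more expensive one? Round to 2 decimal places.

€676.00

TC(Q) = (D/Q)S + (Q/2)H
TC(420) = (16,000/420)×100 + (420/2)×11 = €6,119.52
TC(919) = (16,000/919)×100 + (919/2)×11 = €6,795.52
|ΔTC| = |€6,119.52 − €6,795.52| = €676.00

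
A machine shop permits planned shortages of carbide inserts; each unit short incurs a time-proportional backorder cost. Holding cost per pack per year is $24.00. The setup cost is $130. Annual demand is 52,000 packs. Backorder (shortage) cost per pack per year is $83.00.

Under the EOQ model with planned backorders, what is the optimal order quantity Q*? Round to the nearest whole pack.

Q* = √(2DS/H) · √((H + b)/b)
   = √(2 × 52,000 × 130 / 24) · √((24 + 83) / 83)
   = 750.555 × 1.1354 ≈ 852.19

852 packs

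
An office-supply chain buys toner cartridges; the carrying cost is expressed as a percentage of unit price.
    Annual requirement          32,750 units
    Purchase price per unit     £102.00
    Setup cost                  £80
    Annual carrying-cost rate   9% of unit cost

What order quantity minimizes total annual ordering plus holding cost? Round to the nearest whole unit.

Holding cost per unit per year: H = 9% × £102 = £9.1800
2DS/H = 2·32,750·80/9.18 = 570,806.10
EOQ = √570,806.10 ≈ 755.52

756 units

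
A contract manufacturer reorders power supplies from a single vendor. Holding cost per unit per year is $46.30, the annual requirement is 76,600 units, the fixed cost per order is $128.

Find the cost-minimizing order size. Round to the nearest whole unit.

651 units

Optimal lot size Q* = (2 × 76,600 × $128 / $46.3)^½ ≈ 650.79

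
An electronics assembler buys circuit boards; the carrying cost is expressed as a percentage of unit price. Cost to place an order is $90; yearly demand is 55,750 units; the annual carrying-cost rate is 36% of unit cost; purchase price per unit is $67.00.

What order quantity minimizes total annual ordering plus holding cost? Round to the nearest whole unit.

Holding cost per unit per year: H = 36% × $67 = $24.1200
Optimal lot size Q* = (2 × 55,750 × $90 / $24.12)^½ ≈ 645.02

645 units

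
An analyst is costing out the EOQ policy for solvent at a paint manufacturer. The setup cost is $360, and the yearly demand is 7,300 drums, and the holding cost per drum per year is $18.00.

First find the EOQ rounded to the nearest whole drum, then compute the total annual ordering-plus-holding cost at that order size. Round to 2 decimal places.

$9,726.67

EOQ = √(2DS/H) = √(2 × 7,300 × 360 / 18)
    = √(292,000.00) ≈ 540.37 → Q = 540 drums
Orders/yr = 7,300/540 = 13.519; ordering cost = 13.519 × $360 = $4,866.67
Average inventory = 540/2 = 270; holding cost = 270 × $18 = $4,860.00
Total = $4,866.67 + $4,860.00 = $9,726.67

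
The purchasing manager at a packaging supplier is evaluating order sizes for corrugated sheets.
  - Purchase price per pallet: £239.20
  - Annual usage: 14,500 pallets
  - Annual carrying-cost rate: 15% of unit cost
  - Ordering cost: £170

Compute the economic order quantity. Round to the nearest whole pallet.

371 pallets

Carrying cost H = £239.2 × 15% = £35.8800/pallet/yr
Q* = √(2·D·S / H) = √(2·14,500·170 / 35.88) = √137,402.5 ≈ 370.68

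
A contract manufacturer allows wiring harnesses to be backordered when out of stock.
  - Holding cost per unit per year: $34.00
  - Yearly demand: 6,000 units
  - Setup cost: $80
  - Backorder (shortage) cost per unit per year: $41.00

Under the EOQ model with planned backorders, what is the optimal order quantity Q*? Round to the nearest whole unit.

Q* = √(2DS/H) · √((H + b)/b)
   = √(2 × 6,000 × 80 / 34) · √((34 + 41) / 41)
   = 168.034 × 1.3525 ≈ 227.27

227 units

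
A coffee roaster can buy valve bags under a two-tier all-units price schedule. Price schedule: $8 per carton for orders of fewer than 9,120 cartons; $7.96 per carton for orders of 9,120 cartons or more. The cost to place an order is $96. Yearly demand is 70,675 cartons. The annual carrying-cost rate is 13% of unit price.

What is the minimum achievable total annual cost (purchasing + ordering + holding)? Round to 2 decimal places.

$568,035.64

H₁ = 13%×$8 = $1.0400;  H₂ = 13%×$7.96 = $1.0348
EOQ₁ = √(2×70,675×96/1.0400) = 3,612.16  (< 9,120, feasible at tier 1)
EOQ₂ = √(2×70,675×96/1.0348) = 3,621.22  (< 9,120 → use Q = 9,120 at tier-2 price)
TC(tier 1 (EOQ₁), Q≈3,612.2) = $569,156.65
TC(tier 2, Q≈9,120.0) = $568,035.64
Minimum at tier 2: $568,035.64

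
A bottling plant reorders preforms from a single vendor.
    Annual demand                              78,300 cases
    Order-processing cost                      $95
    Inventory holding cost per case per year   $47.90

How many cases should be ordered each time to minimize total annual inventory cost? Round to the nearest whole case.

557 cases

2DS/H = 2·78,300·95/47.9 = 310,584.55
EOQ = √310,584.55 ≈ 557.30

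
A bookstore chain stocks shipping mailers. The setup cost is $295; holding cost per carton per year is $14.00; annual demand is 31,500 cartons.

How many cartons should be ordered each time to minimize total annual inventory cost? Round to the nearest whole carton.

1,152 cartons

Q* = √(2·D·S / H) = √(2·31,500·295 / 14) = √1,327,500.0 ≈ 1,152.17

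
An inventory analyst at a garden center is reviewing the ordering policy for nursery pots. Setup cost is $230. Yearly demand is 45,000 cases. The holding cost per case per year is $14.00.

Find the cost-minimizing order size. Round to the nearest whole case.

1,216 cases

2DS/H = 2·45,000·230/14 = 1,478,571.43
EOQ = √1,478,571.43 ≈ 1,215.97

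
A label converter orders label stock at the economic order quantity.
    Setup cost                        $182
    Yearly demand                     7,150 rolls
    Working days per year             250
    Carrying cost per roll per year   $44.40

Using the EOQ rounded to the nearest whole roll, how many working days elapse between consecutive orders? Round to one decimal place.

EOQ = √(2DS/H) = √(2 × 7,150 × 182 / 44.4)
    = √(58,617.12) ≈ 242.11 → Q = 242 rolls
Days between orders = 250 / (D/Q) = 250 / 29.545 ≈ 8.462

8.5 days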